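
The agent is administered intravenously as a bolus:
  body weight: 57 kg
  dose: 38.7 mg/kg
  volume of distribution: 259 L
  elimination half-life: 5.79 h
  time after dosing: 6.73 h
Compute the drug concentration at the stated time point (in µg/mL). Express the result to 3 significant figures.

Total dose = 38.7 × 57 = 2206 mg
C₀ = Dose / Vd = 2206 / 259 = 8.517 mg/L
k = ln2 / t½ = 0.693147 / 5.79 = 0.1197 h⁻¹
C = C₀ · e^(−k·t) = 8.517 × e^(−0.1197 × 6.73)
  = 8.517 × 0.4468 = 3.805 mg/L
(3.805 mg/L = 3.805 µg/mL)

3.81 µg/mL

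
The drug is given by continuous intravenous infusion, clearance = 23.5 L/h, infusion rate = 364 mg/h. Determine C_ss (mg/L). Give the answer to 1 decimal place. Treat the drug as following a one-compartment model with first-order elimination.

15.5 mg/L

At steady state Css = R₀ / CL = 364 / 23.50 = 15.49 mg/L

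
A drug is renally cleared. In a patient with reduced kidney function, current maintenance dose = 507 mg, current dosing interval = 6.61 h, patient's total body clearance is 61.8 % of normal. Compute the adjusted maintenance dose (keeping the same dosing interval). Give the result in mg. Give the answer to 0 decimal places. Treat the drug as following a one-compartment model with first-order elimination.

313 mg

To keep the same average steady-state level, dosing rate must scale with clearance.
CL ratio = 61.8 / 100 = 0.6180
New dose (same interval) = 507 × 0.6180 = 313.3 mg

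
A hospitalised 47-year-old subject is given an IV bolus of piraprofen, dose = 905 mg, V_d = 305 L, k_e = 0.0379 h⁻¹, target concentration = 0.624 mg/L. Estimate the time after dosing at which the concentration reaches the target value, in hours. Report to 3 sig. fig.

C₀ = Dose / Vd = 905.0 / 305 = 2.967 mg/L
t = ln(C₀ / C) / k = ln(2.967 / 0.624) / 0.03790
  = ln(4.755) / 0.03790 = 1.559 / 0.03790 = 41.13 h

41.1 h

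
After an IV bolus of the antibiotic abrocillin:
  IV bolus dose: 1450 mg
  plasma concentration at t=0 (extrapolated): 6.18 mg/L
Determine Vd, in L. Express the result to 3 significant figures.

235 L

Vd = Dose / C₀ = 1450 / 6.18 = 234.6 L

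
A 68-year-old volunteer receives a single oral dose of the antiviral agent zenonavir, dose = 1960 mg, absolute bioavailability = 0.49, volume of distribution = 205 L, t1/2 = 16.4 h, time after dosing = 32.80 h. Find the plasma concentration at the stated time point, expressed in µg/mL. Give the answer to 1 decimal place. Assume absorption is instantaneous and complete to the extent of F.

1.2 µg/mL

Amount reaching circulation = F × Dose = 0.49 × 1960 = 960.4 mg
C₀ = F·Dose / Vd = 960.4 / 205 = 4.685 mg/L
k = ln2 / t½ = 0.693147 / 16.4 = 0.04227 h⁻¹
t / t½ = 32.80 / 16.4 = 2 half-lives
C = C₀ × (1/2)^2 = 4.685 × 0.2500 = 1.171 mg/L
(1.171 mg/L = 1.171 µg/mL)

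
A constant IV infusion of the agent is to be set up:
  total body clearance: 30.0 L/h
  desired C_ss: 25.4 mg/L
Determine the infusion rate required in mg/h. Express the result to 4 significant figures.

762.0 mg/h

At steady state, infusion rate R₀ = Css × CL = 25.4 × 30.00 = 762.0 mg/h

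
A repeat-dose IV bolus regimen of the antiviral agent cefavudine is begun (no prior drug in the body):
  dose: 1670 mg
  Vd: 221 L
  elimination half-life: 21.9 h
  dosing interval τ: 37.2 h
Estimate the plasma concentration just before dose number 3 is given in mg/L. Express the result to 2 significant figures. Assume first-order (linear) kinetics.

C₀ per dose = Dose / Vd = 1670 / 221 = 7.557 mg/L
k = ln2 / t½ = 0.693147 / 21.9 = 0.03165 h⁻¹
Fraction remaining after one interval: r = e^(−kτ) = e^(−0.03165 × 37.2) = 0.3081
Before dose 3, 2 doses have been given (aged 1τ, 2τ).
C_trough = C₀ × (r + r²) = 7.557 × (0.3081 + 0.09493) = 3.046 mg/L

3.0 mg/L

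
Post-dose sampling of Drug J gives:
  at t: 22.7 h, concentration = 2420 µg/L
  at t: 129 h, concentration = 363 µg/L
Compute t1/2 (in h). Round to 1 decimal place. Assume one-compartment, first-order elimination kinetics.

k = ln(C₁/C₂) / (t₂ − t₁) = ln(2420/363) / (129 − 22.7)
  = 1.897 / 106.3 = 0.01785 h⁻¹
t½ = ln2 / k = 0.693147 / 0.01785 = 38.83 h

38.8 h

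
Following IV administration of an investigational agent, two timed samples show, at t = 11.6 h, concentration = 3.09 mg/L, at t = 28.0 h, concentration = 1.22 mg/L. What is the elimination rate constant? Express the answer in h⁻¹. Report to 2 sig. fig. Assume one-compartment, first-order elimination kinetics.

0.057 h⁻¹

k = ln(C₁/C₂) / (t₂ − t₁) = ln(3.09/1.22) / (28.0 − 11.6)
  = 0.9293 / 16.40 = 0.05666 h⁻¹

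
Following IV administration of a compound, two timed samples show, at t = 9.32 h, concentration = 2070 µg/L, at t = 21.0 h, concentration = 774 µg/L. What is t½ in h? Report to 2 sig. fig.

8.2 h

k = ln(C₁/C₂) / (t₂ − t₁) = ln(2070/774) / (21.0 − 9.32)
  = 0.9837 / 11.68 = 0.08422 h⁻¹
t½ = ln2 / k = 0.693147 / 0.08422 = 8.230 h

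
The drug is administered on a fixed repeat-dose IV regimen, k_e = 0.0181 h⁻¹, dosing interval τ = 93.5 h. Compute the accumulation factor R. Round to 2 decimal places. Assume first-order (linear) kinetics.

1.23

e^(−kτ) = e^(−0.01810 × 93.5) = 0.1841
Accumulation ratio R = 1 / (1 − e^(−kτ)) = 1 / (1 − 0.1841) = 1.226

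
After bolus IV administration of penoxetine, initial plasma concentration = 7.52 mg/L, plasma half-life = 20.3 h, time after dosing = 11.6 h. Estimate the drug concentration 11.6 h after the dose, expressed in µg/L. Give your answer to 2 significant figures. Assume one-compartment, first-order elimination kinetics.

k = ln2 / t½ = 0.693147 / 20.3 = 0.03415 h⁻¹
C = C₀ · e^(−k·t) = 7.520 × e^(−0.03415 × 11.6)
  = 7.520 × 0.6729 = 5.060 mg/L
Convert: 5.060 mg/L × 1000 = 5060 µg/L

5100 µg/L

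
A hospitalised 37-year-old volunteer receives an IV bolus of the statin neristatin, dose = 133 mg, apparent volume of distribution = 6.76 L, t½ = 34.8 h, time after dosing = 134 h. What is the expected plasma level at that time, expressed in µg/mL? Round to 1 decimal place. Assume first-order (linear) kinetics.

C₀ = Dose / Vd = 133.0 / 6.76 = 19.67 mg/L
k = ln2 / t½ = 0.693147 / 34.8 = 0.01992 h⁻¹
C = C₀ · e^(−k·t) = 19.67 × e^(−0.01992 × 134)
  = 19.67 × 0.06930 = 1.363 mg/L
(1.363 mg/L = 1.363 µg/mL)

1.4 µg/mL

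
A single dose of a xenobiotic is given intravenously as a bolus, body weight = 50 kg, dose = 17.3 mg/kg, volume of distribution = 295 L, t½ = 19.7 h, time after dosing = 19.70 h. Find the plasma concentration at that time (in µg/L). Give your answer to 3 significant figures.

1470 µg/L

Total dose = 17.3 × 50 = 865.0 mg
C₀ = Dose / Vd = 865.0 / 295 = 2.932 mg/L
k = ln2 / t½ = 0.693147 / 19.7 = 0.03519 h⁻¹
t / t½ = 19.70 / 19.7 = 1 half-lives
C = C₀ × (1/2)^1 = 2.932 × 0.5000 = 1.466 mg/L
Convert: 1.466 mg/L × 1000 = 1466 µg/L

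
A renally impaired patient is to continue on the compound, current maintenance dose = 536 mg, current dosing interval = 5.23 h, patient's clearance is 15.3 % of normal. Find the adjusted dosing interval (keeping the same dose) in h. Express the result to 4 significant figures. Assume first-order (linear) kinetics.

To keep the same average steady-state level, dosing rate must scale with clearance.
CL ratio = 15.3 / 100 = 0.1530
New interval (same dose) = 5.23 / 0.1530 = 34.18 h

34.18 h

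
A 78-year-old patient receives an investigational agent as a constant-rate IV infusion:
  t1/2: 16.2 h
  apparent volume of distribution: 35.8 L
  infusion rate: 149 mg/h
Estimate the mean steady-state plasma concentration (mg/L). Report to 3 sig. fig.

k = ln2 / t½ = 0.693147 / 16.2 = 0.04279 h⁻¹
CL = k × Vd = 0.04279 × 35.8 = 1.532 L/h
At steady state Css = R₀ / CL = 149 / 1.532 = 97.26 mg/L

97.3 mg/L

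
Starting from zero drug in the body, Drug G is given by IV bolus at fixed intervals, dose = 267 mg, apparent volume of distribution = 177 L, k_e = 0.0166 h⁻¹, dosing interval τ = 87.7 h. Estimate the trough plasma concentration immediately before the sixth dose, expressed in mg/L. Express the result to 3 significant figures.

0.458 mg/L

C₀ per dose = Dose / Vd = 267 / 177 = 1.508 mg/L
Fraction remaining after one interval: r = e^(−kτ) = e^(−0.01660 × 87.7) = 0.2332
Before dose 6, 5 doses have been given (aged 1τ, 2τ, 3τ, 4τ, 5τ).
C_trough = C₀ × (r + r² + … + r^5) = C₀ × r(1−r^5)/(1−r)
        = 1.508 × 0.2332 × (1 − 0.0006897) / (1 − 0.2332) = 0.4583 mg/L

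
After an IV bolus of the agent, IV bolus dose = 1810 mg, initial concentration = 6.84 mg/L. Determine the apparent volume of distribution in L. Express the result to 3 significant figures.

265 L

Vd = Dose / C₀ = 1810 / 6.84 = 264.6 L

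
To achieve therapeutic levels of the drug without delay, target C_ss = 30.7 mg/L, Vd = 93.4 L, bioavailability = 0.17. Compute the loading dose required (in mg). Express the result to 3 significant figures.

LD = Css × Vd / F = 30.7 × 93.4 / 0.17 = 16870 mg

16900 mg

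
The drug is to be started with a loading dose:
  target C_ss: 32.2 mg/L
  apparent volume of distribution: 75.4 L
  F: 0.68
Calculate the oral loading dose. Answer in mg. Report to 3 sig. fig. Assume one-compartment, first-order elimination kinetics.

3570 mg

LD = Css × Vd / F = 32.2 × 75.4 / 0.68 = 3570 mg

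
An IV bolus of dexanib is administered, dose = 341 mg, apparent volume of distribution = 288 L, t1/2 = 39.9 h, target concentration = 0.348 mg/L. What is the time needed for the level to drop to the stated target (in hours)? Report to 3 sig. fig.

70.5 h

C₀ = Dose / Vd = 341.0 / 288 = 1.184 mg/L
k = ln2 / t½ = 0.693147 / 39.9 = 0.01737 h⁻¹
t = ln(C₀ / C) / k = ln(1.184 / 0.348) / 0.01737
  = ln(3.402) / 0.01737 = 1.224 / 0.01737 = 70.47 h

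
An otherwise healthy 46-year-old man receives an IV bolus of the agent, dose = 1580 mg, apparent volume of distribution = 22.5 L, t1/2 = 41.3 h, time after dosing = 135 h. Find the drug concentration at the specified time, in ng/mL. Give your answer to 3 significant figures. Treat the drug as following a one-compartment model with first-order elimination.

C₀ = Dose / Vd = 1580 / 22.5 = 70.22 mg/L
k = ln2 / t½ = 0.693147 / 41.3 = 0.01678 h⁻¹
C = C₀ · e^(−k·t) = 70.22 × e^(−0.01678 × 135)
  = 70.22 × 0.1038 = 7.289 mg/L
Convert: 7.289 mg/L × 1000 = 7289 ng/mL

7290 ng/mL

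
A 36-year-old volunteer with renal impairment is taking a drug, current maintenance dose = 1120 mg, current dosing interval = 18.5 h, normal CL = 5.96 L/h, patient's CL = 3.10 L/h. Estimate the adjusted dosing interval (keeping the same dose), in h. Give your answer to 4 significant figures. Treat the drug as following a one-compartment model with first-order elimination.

35.57 h

To keep the same average steady-state level, dosing rate must scale with clearance.
CL ratio = 3.10 / 5.96 = 0.5201
New interval (same dose) = 18.5 / 0.5201 = 35.57 h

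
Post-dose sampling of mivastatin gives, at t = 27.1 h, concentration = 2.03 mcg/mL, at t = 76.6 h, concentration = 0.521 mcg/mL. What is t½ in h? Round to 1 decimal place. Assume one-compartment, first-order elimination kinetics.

25.2 h

k = ln(C₁/C₂) / (t₂ − t₁) = ln(2.03/0.521) / (76.6 − 27.1)
  = 1.360 / 49.50 = 0.02747 h⁻¹
t½ = ln2 / k = 0.693147 / 0.02747 = 25.23 h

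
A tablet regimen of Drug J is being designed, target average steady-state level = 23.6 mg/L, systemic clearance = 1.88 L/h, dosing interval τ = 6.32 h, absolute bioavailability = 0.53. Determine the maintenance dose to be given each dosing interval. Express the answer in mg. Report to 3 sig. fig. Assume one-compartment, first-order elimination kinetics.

529 mg

At steady state, F × (Dose/τ) = Css × CL.
Dose = Css × CL × τ / F = 23.6 × 1.880 × 6.32 / 0.53 = 529.1 mg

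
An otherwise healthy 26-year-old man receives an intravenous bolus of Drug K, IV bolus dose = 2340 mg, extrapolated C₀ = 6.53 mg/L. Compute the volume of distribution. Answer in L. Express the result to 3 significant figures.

358 L

Vd = Dose / C₀ = 2340 / 6.53 = 358.3 L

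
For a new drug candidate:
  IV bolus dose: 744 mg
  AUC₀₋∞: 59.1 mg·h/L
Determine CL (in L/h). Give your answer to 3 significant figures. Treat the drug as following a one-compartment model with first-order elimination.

CL = Dose / AUC = 744 / 59.1 = 12.59 L/h

12.6 L/h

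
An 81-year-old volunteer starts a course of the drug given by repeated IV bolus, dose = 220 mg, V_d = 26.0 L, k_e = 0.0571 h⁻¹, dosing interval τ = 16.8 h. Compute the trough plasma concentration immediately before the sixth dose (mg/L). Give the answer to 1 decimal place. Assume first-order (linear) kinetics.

5.2 mg/L

C₀ per dose = Dose / Vd = 220 / 26.0 = 8.462 mg/L
Fraction remaining after one interval: r = e^(−kτ) = e^(−0.05710 × 16.8) = 0.3832
Before dose 6, 5 doses have been given (aged 1τ, 2τ, 3τ, 4τ, 5τ).
C_trough = C₀ × (r + r² + … + r^5) = C₀ × r(1−r^5)/(1−r)
        = 8.462 × 0.3832 × (1 − 0.008263) / (1 − 0.3832) = 5.214 mg/L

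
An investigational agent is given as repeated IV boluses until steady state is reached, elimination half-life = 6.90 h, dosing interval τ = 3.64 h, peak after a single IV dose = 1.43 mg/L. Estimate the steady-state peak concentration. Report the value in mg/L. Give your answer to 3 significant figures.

k = ln2 / t½ = 0.693147 / 6.90 = 0.1005 h⁻¹
e^(−kτ) = e^(−0.1005 × 3.64) = 0.6936
Accumulation ratio R = 1 / (1 − e^(−kτ)) = 1 / (1 − 0.6936) = 3.264
Steady-state peak = C₀ × R = 1.43 × 3.264 = 4.668 mg/L

4.67 mg/L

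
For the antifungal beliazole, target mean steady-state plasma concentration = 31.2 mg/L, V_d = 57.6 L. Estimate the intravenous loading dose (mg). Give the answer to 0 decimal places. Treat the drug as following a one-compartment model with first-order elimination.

LD = Css × Vd = 31.2 × 57.6 = 1797 mg

1797 mg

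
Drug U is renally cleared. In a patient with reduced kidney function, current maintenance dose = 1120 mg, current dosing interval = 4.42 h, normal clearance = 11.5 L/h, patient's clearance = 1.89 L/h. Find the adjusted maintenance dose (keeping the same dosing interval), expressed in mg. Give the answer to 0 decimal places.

184 mg

To keep the same average steady-state level, dosing rate must scale with clearance.
CL ratio = 1.89 / 11.5 = 0.1643
New dose (same interval) = 1120 × 0.1643 = 184.0 mg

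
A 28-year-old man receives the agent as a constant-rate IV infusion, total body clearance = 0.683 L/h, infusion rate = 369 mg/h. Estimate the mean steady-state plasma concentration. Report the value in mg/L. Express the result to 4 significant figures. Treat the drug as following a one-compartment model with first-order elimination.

540.3 mg/L

At steady state Css = R₀ / CL = 369 / 0.6830 = 540.3 mg/L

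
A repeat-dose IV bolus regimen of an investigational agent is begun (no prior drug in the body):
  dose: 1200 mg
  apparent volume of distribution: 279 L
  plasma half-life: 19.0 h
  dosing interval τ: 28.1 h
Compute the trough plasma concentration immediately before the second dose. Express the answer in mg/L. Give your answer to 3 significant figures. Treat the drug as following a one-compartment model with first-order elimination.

1.54 mg/L

C₀ per dose = Dose / Vd = 1200 / 279 = 4.301 mg/L
k = ln2 / t½ = 0.693147 / 19.0 = 0.03648 h⁻¹
Fraction remaining after one interval: r = e^(−kτ) = e^(−0.03648 × 28.1) = 0.3588
Before dose 2, 1 dose has been given (aged 1τ).
C_trough = C₀ × r = 4.301 × 0.3588 = 1.543 mg/L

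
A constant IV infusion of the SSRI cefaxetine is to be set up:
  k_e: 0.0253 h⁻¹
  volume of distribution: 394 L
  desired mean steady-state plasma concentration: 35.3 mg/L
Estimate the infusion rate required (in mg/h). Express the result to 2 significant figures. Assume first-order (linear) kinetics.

350 mg/h

CL = k × Vd = 0.02530 × 394 = 9.968 L/h
At steady state, infusion rate R₀ = Css × CL = 35.3 × 9.968 = 351.9 mg/h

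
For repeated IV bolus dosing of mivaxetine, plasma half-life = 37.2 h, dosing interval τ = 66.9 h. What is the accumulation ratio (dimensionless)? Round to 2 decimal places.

1.40

k = ln2 / t½ = 0.693147 / 37.2 = 0.01863 h⁻¹
e^(−kτ) = e^(−0.01863 × 66.9) = 0.2876
Accumulation ratio R = 1 / (1 − e^(−kτ)) = 1 / (1 − 0.2876) = 1.404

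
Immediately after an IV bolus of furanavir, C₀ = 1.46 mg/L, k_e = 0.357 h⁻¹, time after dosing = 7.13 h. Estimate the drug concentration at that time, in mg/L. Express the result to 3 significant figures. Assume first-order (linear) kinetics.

0.115 mg/L

C = C₀ · e^(−k·t) = 1.460 × e^(−0.3570 × 7.13)
  = 1.460 × 0.07844 = 0.1145 mg/L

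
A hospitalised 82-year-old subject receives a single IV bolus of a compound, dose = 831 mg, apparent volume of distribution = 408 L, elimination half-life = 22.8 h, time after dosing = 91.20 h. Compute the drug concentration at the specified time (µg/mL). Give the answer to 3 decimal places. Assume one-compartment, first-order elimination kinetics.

C₀ = Dose / Vd = 831.0 / 408 = 2.037 mg/L
k = ln2 / t½ = 0.693147 / 22.8 = 0.03040 h⁻¹
t / t½ = 91.20 / 22.8 = 4 half-lives
C = C₀ × (1/2)^4 = 2.037 × 0.06250 = 0.1273 mg/L
(0.1273 mg/L = 0.1273 µg/mL)

0.127 µg/mL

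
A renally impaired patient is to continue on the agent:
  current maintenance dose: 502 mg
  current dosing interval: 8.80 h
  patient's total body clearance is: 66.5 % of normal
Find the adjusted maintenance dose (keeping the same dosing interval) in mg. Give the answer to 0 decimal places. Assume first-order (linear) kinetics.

To keep the same average steady-state level, dosing rate must scale with clearance.
CL ratio = 66.5 / 100 = 0.6650
New dose (same interval) = 502 × 0.6650 = 333.8 mg

334 mg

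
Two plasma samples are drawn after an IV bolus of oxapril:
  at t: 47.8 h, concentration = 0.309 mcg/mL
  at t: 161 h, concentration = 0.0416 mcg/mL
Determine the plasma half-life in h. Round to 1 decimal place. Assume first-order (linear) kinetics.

39.1 h

k = ln(C₁/C₂) / (t₂ − t₁) = ln(0.309/0.0416) / (161 − 47.8)
  = 2.005 / 113.2 = 0.01771 h⁻¹
t½ = ln2 / k = 0.693147 / 0.01771 = 39.14 h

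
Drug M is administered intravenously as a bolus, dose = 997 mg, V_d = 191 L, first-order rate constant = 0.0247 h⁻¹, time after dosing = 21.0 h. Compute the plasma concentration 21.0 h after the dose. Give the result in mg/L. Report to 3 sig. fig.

3.11 mg/L

C₀ = Dose / Vd = 997.0 / 191 = 5.220 mg/L
C = C₀ · e^(−k·t) = 5.220 × e^(−0.02470 × 21.0)
  = 5.220 × 0.5953 = 3.107 mg/L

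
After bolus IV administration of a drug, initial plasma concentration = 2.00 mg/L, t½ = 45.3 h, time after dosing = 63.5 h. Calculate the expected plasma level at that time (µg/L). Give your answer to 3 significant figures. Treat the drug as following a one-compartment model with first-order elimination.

k = ln2 / t½ = 0.693147 / 45.3 = 0.01530 h⁻¹
C = C₀ · e^(−k·t) = 2.000 × e^(−0.01530 × 63.5)
  = 2.000 × 0.3785 = 0.7570 mg/L
Convert: 0.7570 mg/L × 1000 = 757.0 µg/L

757 µg/L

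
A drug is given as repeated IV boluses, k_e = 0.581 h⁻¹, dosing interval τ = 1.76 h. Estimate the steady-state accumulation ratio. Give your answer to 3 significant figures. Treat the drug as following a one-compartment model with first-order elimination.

1.56

e^(−kτ) = e^(−0.5810 × 1.76) = 0.3597
Accumulation ratio R = 1 / (1 − e^(−kτ)) = 1 / (1 − 0.3597) = 1.562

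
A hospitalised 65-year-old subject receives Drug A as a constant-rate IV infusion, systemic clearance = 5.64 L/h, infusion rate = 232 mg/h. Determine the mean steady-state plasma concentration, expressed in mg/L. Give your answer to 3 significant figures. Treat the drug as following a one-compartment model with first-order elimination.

At steady state Css = R₀ / CL = 232 / 5.640 = 41.13 mg/L

41.1 mg/L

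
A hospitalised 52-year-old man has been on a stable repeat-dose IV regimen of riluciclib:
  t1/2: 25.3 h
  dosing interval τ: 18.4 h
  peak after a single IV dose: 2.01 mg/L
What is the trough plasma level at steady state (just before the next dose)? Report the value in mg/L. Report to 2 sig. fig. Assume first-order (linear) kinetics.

3.1 mg/L

k = ln2 / t½ = 0.693147 / 25.3 = 0.02740 h⁻¹
e^(−kτ) = e^(−0.02740 × 18.4) = 0.6040
Accumulation ratio R = 1 / (1 − e^(−kτ)) = 1 / (1 − 0.6040) = 2.525
Steady-state trough = C₀ × R × e^(−kτ) = 2.01 × 2.525 × 0.6040 = 3.065 mg/L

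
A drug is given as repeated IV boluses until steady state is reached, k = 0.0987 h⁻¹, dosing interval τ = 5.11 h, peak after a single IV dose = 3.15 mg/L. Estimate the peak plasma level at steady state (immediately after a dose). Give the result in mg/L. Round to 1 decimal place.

8.0 mg/L

e^(−kτ) = e^(−0.09870 × 5.11) = 0.6039
Accumulation ratio R = 1 / (1 − e^(−kτ)) = 1 / (1 − 0.6039) = 2.525
Steady-state peak = C₀ × R = 3.15 × 2.525 = 7.954 mg/L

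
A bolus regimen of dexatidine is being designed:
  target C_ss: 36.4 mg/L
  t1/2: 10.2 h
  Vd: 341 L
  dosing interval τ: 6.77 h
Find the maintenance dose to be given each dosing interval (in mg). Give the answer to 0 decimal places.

k = ln2 / t½ = 0.693147 / 10.2 = 0.06796 h⁻¹
CL = k × Vd = 0.06796 × 341 = 23.17 L/h
At steady state, Dose/τ = Css × CL.
Dose = Css × CL × τ = 36.4 × 23.17 × 6.77 = 5710 mg

5710 mg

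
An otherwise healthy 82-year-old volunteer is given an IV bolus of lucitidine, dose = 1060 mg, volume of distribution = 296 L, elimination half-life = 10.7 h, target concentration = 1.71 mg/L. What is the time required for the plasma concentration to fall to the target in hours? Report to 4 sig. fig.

C₀ = Dose / Vd = 1060 / 296 = 3.581 mg/L
k = ln2 / t½ = 0.693147 / 10.7 = 0.06478 h⁻¹
t = ln(C₀ / C) / k = ln(3.581 / 1.71) / 0.06478
  = ln(2.094) / 0.06478 = 0.7391 / 0.06478 = 11.41 h

11.41 h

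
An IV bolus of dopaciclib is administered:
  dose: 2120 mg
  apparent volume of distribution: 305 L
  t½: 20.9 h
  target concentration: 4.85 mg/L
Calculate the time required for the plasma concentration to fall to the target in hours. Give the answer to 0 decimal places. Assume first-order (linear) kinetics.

11 h

C₀ = Dose / Vd = 2120 / 305 = 6.951 mg/L
k = ln2 / t½ = 0.693147 / 20.9 = 0.03316 h⁻¹
t = ln(C₀ / C) / k = ln(6.951 / 4.85) / 0.03316
  = ln(1.433) / 0.03316 = 0.3598 / 0.03316 = 10.85 h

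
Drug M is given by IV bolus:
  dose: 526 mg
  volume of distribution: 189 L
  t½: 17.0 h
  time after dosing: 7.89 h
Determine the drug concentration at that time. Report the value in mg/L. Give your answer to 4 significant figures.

2.017 mg/L

C₀ = Dose / Vd = 526.0 / 189 = 2.783 mg/L
k = ln2 / t½ = 0.693147 / 17.0 = 0.04077 h⁻¹
C = C₀ · e^(−k·t) = 2.783 × e^(−0.04077 × 7.89)
  = 2.783 × 0.7249 = 2.017 mg/L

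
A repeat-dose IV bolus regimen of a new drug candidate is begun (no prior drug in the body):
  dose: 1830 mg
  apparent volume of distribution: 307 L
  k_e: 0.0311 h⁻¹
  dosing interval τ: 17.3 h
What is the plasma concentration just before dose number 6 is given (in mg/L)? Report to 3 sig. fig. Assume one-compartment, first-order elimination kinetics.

7.80 mg/L

C₀ per dose = Dose / Vd = 1830 / 307 = 5.961 mg/L
Fraction remaining after one interval: r = e^(−kτ) = e^(−0.03110 × 17.3) = 0.5839
Before dose 6, 5 doses have been given (aged 1τ, 2τ, 3τ, 4τ, 5τ).
C_trough = C₀ × (r + r² + … + r^5) = C₀ × r(1−r^5)/(1−r)
        = 5.961 × 0.5839 × (1 − 0.06787) / (1 − 0.5839) = 7.797 mg/L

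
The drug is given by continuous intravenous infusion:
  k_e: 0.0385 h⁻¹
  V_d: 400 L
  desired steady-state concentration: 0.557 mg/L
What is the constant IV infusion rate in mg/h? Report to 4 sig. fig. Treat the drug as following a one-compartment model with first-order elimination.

8.578 mg/h

CL = k × Vd = 0.03850 × 400 = 15.40 L/h
At steady state, infusion rate R₀ = Css × CL = 0.557 × 15.40 = 8.578 mg/h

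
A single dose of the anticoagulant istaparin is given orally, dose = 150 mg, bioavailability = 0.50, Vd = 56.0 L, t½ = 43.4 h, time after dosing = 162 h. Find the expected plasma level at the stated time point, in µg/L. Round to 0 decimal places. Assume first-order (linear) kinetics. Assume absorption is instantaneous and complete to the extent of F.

101 µg/L

Amount reaching circulation = F × Dose = 0.50 × 150.0 = 75.00 mg
C₀ = F·Dose / Vd = 75.00 / 56.0 = 1.339 mg/L
k = ln2 / t½ = 0.693147 / 43.4 = 0.01597 h⁻¹
C = C₀ · e^(−k·t) = 1.339 × e^(−0.01597 × 162)
  = 1.339 × 0.07523 = 0.1007 mg/L
Convert: 0.1007 mg/L × 1000 = 100.7 µg/L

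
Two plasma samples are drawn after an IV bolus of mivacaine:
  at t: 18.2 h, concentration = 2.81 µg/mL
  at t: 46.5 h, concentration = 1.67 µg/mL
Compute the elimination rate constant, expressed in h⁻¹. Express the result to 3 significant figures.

0.0184 h⁻¹

k = ln(C₁/C₂) / (t₂ − t₁) = ln(2.81/1.67) / (46.5 − 18.2)
  = 0.5204 / 28.30 = 0.01839 h⁻¹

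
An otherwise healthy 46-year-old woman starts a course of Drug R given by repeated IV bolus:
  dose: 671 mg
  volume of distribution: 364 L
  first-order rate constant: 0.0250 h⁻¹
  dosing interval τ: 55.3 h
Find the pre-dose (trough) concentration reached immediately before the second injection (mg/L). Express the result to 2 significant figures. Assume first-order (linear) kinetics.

0.46 mg/L

C₀ per dose = Dose / Vd = 671 / 364 = 1.843 mg/L
Fraction remaining after one interval: r = e^(−kτ) = e^(−0.02500 × 55.3) = 0.2510
Before dose 2, 1 dose has been given (aged 1τ).
C_trough = C₀ × r = 1.843 × 0.2510 = 0.4626 mg/L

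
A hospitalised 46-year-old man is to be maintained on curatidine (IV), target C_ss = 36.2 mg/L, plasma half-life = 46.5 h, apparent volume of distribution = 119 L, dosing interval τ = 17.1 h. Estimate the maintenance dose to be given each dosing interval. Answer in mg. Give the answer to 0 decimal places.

1098 mg

k = ln2 / t½ = 0.693147 / 46.5 = 0.01491 h⁻¹
CL = k × Vd = 0.01491 × 119 = 1.774 L/h
At steady state, Dose/τ = Css × CL.
Dose = Css × CL × τ = 36.2 × 1.774 × 17.1 = 1098 mg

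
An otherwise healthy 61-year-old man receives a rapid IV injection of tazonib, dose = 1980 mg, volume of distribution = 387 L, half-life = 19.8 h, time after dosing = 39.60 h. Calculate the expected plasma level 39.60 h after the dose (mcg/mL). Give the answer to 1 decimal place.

C₀ = Dose / Vd = 1980 / 387 = 5.116 mg/L
k = ln2 / t½ = 0.693147 / 19.8 = 0.03501 h⁻¹
t / t½ = 39.60 / 19.8 = 2 half-lives
C = C₀ × (1/2)^2 = 5.116 × 0.2500 = 1.279 mg/L
(1.279 mg/L = 1.279 mcg/mL)

1.3 mcg/mL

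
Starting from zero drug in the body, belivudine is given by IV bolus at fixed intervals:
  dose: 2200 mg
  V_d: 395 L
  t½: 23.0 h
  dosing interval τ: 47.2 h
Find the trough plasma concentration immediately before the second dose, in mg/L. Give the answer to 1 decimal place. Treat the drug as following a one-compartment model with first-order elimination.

C₀ per dose = Dose / Vd = 2200 / 395 = 5.570 mg/L
k = ln2 / t½ = 0.693147 / 23.0 = 0.03014 h⁻¹
Fraction remaining after one interval: r = e^(−kτ) = e^(−0.03014 × 47.2) = 0.2411
Before dose 2, 1 dose has been given (aged 1τ).
C_trough = C₀ × r = 5.570 × 0.2411 = 1.343 mg/L

1.3 mg/L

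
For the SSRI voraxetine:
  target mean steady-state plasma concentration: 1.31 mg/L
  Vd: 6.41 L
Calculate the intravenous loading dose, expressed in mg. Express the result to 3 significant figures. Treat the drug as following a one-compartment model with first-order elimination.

LD = Css × Vd = 1.31 × 6.41 = 8.397 mg

8.40 mg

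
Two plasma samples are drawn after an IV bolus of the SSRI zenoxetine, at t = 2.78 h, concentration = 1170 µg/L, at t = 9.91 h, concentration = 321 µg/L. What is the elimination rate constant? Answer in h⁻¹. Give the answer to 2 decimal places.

0.18 h⁻¹

k = ln(C₁/C₂) / (t₂ − t₁) = ln(1170/321) / (9.91 − 2.78)
  = 1.293 / 7.130 = 0.1813 h⁻¹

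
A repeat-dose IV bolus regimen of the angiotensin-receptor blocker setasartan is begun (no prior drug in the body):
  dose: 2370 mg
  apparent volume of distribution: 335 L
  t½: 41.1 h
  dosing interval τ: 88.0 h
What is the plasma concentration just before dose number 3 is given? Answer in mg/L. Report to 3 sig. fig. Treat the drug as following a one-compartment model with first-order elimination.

1.97 mg/L

C₀ per dose = Dose / Vd = 2370 / 335 = 7.075 mg/L
k = ln2 / t½ = 0.693147 / 41.1 = 0.01686 h⁻¹
Fraction remaining after one interval: r = e^(−kτ) = e^(−0.01686 × 88.0) = 0.2268
Before dose 3, 2 doses have been given (aged 1τ, 2τ).
C_trough = C₀ × (r + r²) = 7.075 × (0.2268 + 0.05144) = 1.969 mg/L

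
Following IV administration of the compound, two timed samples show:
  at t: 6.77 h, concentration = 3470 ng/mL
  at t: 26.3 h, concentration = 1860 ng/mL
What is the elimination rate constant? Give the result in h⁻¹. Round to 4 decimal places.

k = ln(C₁/C₂) / (t₂ − t₁) = ln(3470/1860) / (26.3 − 6.77)
  = 0.6236 / 19.53 = 0.03193 h⁻¹

0.0319 h⁻¹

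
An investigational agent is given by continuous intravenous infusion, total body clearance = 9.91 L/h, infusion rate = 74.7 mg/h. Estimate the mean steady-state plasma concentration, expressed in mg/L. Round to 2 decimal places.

At steady state Css = R₀ / CL = 74.7 / 9.910 = 7.538 mg/L

7.54 mg/L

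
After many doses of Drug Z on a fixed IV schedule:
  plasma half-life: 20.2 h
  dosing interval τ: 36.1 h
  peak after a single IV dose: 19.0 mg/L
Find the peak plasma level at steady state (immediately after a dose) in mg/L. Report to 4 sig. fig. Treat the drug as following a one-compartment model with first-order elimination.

k = ln2 / t½ = 0.693147 / 20.2 = 0.03431 h⁻¹
e^(−kτ) = e^(−0.03431 × 36.1) = 0.2898
Accumulation ratio R = 1 / (1 − e^(−kτ)) = 1 / (1 − 0.2898) = 1.408
Steady-state peak = C₀ × R = 19.0 × 1.408 = 26.75 mg/L

26.75 mg/L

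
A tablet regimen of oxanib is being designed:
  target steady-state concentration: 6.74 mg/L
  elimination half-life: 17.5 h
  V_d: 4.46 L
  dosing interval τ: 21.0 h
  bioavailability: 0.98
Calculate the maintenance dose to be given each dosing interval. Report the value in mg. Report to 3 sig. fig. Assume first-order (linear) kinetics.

k = ln2 / t½ = 0.693147 / 17.5 = 0.03961 h⁻¹
CL = k × Vd = 0.03961 × 4.46 = 0.1767 L/h
At steady state, F × (Dose/τ) = Css × CL.
Dose = Css × CL × τ / F = 6.74 × 0.1767 × 21.0 / 0.98 = 25.52 mg

25.5 mg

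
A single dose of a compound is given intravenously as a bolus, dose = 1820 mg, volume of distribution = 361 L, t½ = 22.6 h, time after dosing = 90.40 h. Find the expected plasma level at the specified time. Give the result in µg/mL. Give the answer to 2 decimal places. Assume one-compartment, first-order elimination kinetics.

C₀ = Dose / Vd = 1820 / 361 = 5.042 mg/L
k = ln2 / t½ = 0.693147 / 22.6 = 0.03067 h⁻¹
t / t½ = 90.40 / 22.6 = 4 half-lives
C = C₀ × (1/2)^4 = 5.042 × 0.06250 = 0.3151 mg/L
(0.3151 mg/L = 0.3151 µg/mL)

0.32 µg/mL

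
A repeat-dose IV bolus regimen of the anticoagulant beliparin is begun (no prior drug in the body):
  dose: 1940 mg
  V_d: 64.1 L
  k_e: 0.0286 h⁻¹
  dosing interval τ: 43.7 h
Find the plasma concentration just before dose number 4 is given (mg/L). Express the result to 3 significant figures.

C₀ per dose = Dose / Vd = 1940 / 64.1 = 30.27 mg/L
Fraction remaining after one interval: r = e^(−kτ) = e^(−0.02860 × 43.7) = 0.2866
Before dose 4, 3 doses have been given (aged 1τ, 2τ, 3τ).
C_trough = C₀ × (r + r² + … + r^3) = C₀ × r(1−r^3)/(1−r)
        = 30.27 × 0.2866 × (1 − 0.02354) / (1 − 0.2866) = 11.87 mg/L

11.9 mg/L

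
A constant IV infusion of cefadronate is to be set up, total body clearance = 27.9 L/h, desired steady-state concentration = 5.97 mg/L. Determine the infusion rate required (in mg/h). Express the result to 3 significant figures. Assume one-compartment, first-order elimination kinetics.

167 mg/h

At steady state, infusion rate R₀ = Css × CL = 5.97 × 27.90 = 166.6 mg/h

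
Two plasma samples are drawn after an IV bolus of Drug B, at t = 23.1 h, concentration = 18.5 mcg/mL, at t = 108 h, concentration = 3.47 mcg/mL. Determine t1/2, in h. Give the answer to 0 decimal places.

k = ln(C₁/C₂) / (t₂ − t₁) = ln(18.5/3.47) / (108 − 23.1)
  = 1.674 / 84.90 = 0.01972 h⁻¹
t½ = ln2 / k = 0.693147 / 0.01972 = 35.15 h

35 h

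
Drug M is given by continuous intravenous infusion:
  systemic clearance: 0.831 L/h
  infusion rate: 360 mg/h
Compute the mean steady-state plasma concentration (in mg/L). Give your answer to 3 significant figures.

433 mg/L

At steady state Css = R₀ / CL = 360 / 0.8310 = 433.2 mg/L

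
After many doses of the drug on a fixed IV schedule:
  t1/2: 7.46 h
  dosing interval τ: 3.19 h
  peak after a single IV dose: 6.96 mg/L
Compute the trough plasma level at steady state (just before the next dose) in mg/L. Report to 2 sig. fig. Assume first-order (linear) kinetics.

20 mg/L

k = ln2 / t½ = 0.693147 / 7.46 = 0.09292 h⁻¹
e^(−kτ) = e^(−0.09292 × 3.19) = 0.7435
Accumulation ratio R = 1 / (1 − e^(−kτ)) = 1 / (1 − 0.7435) = 3.899
Steady-state trough = C₀ × R × e^(−kτ) = 6.96 × 3.899 × 0.7435 = 20.18 mg/L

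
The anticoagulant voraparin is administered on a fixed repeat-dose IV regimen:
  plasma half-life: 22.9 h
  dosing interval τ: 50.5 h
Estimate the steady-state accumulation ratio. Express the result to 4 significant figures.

1.277

k = ln2 / t½ = 0.693147 / 22.9 = 0.03027 h⁻¹
e^(−kτ) = e^(−0.03027 × 50.5) = 0.2168
Accumulation ratio R = 1 / (1 − e^(−kτ)) = 1 / (1 − 0.2168) = 1.277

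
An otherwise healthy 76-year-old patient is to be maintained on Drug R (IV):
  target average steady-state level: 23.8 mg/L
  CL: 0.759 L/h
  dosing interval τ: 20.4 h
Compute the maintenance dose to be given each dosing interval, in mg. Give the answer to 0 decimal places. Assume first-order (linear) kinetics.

369 mg

At steady state, Dose/τ = Css × CL.
Dose = Css × CL × τ = 23.8 × 0.7590 × 20.4 = 368.5 mg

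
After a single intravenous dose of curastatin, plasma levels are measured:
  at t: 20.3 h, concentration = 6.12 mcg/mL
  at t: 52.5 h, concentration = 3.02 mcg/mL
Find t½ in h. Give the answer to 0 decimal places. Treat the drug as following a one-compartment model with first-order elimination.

k = ln(C₁/C₂) / (t₂ − t₁) = ln(6.12/3.02) / (52.5 − 20.3)
  = 0.7063 / 32.20 = 0.02193 h⁻¹
t½ = ln2 / k = 0.693147 / 0.02193 = 31.61 h

32 h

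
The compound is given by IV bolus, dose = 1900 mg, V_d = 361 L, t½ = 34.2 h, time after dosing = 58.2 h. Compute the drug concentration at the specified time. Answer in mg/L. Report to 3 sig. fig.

C₀ = Dose / Vd = 1900 / 361 = 5.263 mg/L
k = ln2 / t½ = 0.693147 / 34.2 = 0.02027 h⁻¹
C = C₀ · e^(−k·t) = 5.263 × e^(−0.02027 × 58.2)
  = 5.263 × 0.3074 = 1.618 mg/L

1.62 mg/L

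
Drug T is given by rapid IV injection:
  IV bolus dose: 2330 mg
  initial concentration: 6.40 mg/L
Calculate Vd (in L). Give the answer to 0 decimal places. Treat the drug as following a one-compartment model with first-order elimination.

Vd = Dose / C₀ = 2330 / 6.40 = 364.1 L

364 L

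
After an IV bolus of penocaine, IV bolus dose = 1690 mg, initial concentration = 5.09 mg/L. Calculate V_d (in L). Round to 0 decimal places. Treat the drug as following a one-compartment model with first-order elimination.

332 L

Vd = Dose / C₀ = 1690 / 5.09 = 332.0 L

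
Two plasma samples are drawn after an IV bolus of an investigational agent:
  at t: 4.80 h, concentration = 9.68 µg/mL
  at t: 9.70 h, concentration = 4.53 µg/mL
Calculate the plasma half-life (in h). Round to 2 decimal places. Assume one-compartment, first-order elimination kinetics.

k = ln(C₁/C₂) / (t₂ − t₁) = ln(9.68/4.53) / (9.70 − 4.80)
  = 0.7593 / 4.900 = 0.1550 h⁻¹
t½ = ln2 / k = 0.693147 / 0.1550 = 4.472 h

4.47 h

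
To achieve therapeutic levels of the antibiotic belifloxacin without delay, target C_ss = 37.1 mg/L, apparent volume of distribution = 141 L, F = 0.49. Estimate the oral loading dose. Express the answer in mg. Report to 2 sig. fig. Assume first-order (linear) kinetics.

LD = Css × Vd / F = 37.1 × 141 / 0.49 = 10680 mg

11000 mg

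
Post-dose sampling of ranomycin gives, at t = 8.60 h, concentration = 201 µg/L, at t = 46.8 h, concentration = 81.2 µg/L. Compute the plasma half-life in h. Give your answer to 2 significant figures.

29 h

k = ln(C₁/C₂) / (t₂ − t₁) = ln(201/81.2) / (46.8 − 8.60)
  = 0.9064 / 38.20 = 0.02373 h⁻¹
t½ = ln2 / k = 0.693147 / 0.02373 = 29.21 h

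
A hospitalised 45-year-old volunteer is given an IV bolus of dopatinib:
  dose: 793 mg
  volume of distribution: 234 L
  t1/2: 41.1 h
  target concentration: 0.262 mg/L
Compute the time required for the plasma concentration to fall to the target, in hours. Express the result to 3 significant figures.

C₀ = Dose / Vd = 793.0 / 234 = 3.389 mg/L
k = ln2 / t½ = 0.693147 / 41.1 = 0.01686 h⁻¹
t = ln(C₀ / C) / k = ln(3.389 / 0.262) / 0.01686
  = ln(12.94) / 0.01686 = 2.560 / 0.01686 = 151.8 h

152 h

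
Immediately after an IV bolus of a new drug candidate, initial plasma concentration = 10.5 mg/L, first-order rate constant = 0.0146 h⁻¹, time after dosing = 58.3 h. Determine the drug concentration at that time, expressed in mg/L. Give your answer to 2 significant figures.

C = C₀ · e^(−k·t) = 10.50 × e^(−0.01460 × 58.3)
  = 10.50 × 0.4269 = 4.482 mg/L

4.5 mg/L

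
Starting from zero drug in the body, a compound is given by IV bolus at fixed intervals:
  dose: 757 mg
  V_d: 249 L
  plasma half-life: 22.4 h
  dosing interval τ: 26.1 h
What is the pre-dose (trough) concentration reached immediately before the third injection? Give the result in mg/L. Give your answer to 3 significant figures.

1.96 mg/L

C₀ per dose = Dose / Vd = 757 / 249 = 3.040 mg/L
k = ln2 / t½ = 0.693147 / 22.4 = 0.03094 h⁻¹
Fraction remaining after one interval: r = e^(−kτ) = e^(−0.03094 × 26.1) = 0.4460
Before dose 3, 2 doses have been given (aged 1τ, 2τ).
C_trough = C₀ × (r + r²) = 3.040 × (0.4460 + 0.1989) = 1.960 mg/L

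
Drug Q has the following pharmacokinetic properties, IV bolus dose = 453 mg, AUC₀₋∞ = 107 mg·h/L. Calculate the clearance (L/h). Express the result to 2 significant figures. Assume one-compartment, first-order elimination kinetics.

4.2 L/h

CL = Dose / AUC = 453 / 107 = 4.234 L/h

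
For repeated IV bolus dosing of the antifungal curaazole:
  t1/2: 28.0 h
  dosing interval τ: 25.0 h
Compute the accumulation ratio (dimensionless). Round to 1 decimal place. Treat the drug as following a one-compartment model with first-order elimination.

2.2

k = ln2 / t½ = 0.693147 / 28.0 = 0.02476 h⁻¹
e^(−kτ) = e^(−0.02476 × 25.0) = 0.5385
Accumulation ratio R = 1 / (1 − e^(−kτ)) = 1 / (1 − 0.5385) = 2.167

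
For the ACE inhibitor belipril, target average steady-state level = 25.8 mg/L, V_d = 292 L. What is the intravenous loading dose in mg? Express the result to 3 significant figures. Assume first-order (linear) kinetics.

LD = Css × Vd = 25.8 × 292 = 7534 mg

7530 mg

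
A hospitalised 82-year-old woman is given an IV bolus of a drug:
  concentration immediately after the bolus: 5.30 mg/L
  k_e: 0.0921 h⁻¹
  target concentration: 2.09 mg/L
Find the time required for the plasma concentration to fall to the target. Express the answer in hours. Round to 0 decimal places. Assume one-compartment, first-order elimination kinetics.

10 h

t = ln(C₀ / C) / k = ln(5.300 / 2.09) / 0.09210
  = ln(2.536) / 0.09210 = 0.9306 / 0.09210 = 10.10 h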